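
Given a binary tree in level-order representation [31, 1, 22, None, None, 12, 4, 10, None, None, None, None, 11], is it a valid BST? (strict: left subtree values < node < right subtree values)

Level-order array: [31, 1, 22, None, None, 12, 4, 10, None, None, None, None, 11]
Validate using subtree bounds (lo, hi): at each node, require lo < value < hi,
then recurse left with hi=value and right with lo=value.
Preorder trace (stopping at first violation):
  at node 31 with bounds (-inf, +inf): OK
  at node 1 with bounds (-inf, 31): OK
  at node 22 with bounds (31, +inf): VIOLATION
Node 22 violates its bound: not (31 < 22 < +inf).
Result: Not a valid BST


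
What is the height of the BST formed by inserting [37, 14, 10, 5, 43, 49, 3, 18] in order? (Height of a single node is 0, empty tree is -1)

Insertion order: [37, 14, 10, 5, 43, 49, 3, 18]
Tree (level-order array): [37, 14, 43, 10, 18, None, 49, 5, None, None, None, None, None, 3]
Compute height bottom-up (empty subtree = -1):
  height(3) = 1 + max(-1, -1) = 0
  height(5) = 1 + max(0, -1) = 1
  height(10) = 1 + max(1, -1) = 2
  height(18) = 1 + max(-1, -1) = 0
  height(14) = 1 + max(2, 0) = 3
  height(49) = 1 + max(-1, -1) = 0
  height(43) = 1 + max(-1, 0) = 1
  height(37) = 1 + max(3, 1) = 4
Height = 4


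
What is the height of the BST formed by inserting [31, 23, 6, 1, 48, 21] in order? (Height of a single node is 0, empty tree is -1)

Insertion order: [31, 23, 6, 1, 48, 21]
Tree (level-order array): [31, 23, 48, 6, None, None, None, 1, 21]
Compute height bottom-up (empty subtree = -1):
  height(1) = 1 + max(-1, -1) = 0
  height(21) = 1 + max(-1, -1) = 0
  height(6) = 1 + max(0, 0) = 1
  height(23) = 1 + max(1, -1) = 2
  height(48) = 1 + max(-1, -1) = 0
  height(31) = 1 + max(2, 0) = 3
Height = 3


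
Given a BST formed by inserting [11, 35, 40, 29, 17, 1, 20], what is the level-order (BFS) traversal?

Tree insertion order: [11, 35, 40, 29, 17, 1, 20]
Tree (level-order array): [11, 1, 35, None, None, 29, 40, 17, None, None, None, None, 20]
BFS from the root, enqueuing left then right child of each popped node:
  queue [11] -> pop 11, enqueue [1, 35], visited so far: [11]
  queue [1, 35] -> pop 1, enqueue [none], visited so far: [11, 1]
  queue [35] -> pop 35, enqueue [29, 40], visited so far: [11, 1, 35]
  queue [29, 40] -> pop 29, enqueue [17], visited so far: [11, 1, 35, 29]
  queue [40, 17] -> pop 40, enqueue [none], visited so far: [11, 1, 35, 29, 40]
  queue [17] -> pop 17, enqueue [20], visited so far: [11, 1, 35, 29, 40, 17]
  queue [20] -> pop 20, enqueue [none], visited so far: [11, 1, 35, 29, 40, 17, 20]
Result: [11, 1, 35, 29, 40, 17, 20]


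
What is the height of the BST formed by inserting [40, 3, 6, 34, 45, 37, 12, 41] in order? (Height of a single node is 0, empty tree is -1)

Insertion order: [40, 3, 6, 34, 45, 37, 12, 41]
Tree (level-order array): [40, 3, 45, None, 6, 41, None, None, 34, None, None, 12, 37]
Compute height bottom-up (empty subtree = -1):
  height(12) = 1 + max(-1, -1) = 0
  height(37) = 1 + max(-1, -1) = 0
  height(34) = 1 + max(0, 0) = 1
  height(6) = 1 + max(-1, 1) = 2
  height(3) = 1 + max(-1, 2) = 3
  height(41) = 1 + max(-1, -1) = 0
  height(45) = 1 + max(0, -1) = 1
  height(40) = 1 + max(3, 1) = 4
Height = 4


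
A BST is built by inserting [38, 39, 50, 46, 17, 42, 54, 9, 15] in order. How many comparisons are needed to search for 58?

Search path for 58: 38 -> 39 -> 50 -> 54
Found: False
Comparisons: 4


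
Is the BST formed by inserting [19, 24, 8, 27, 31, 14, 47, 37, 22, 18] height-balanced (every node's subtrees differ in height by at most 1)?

Tree (level-order array): [19, 8, 24, None, 14, 22, 27, None, 18, None, None, None, 31, None, None, None, 47, 37]
Definition: a tree is height-balanced if, at every node, |h(left) - h(right)| <= 1 (empty subtree has height -1).
Bottom-up per-node check:
  node 18: h_left=-1, h_right=-1, diff=0 [OK], height=0
  node 14: h_left=-1, h_right=0, diff=1 [OK], height=1
  node 8: h_left=-1, h_right=1, diff=2 [FAIL (|-1-1|=2 > 1)], height=2
  node 22: h_left=-1, h_right=-1, diff=0 [OK], height=0
  node 37: h_left=-1, h_right=-1, diff=0 [OK], height=0
  node 47: h_left=0, h_right=-1, diff=1 [OK], height=1
  node 31: h_left=-1, h_right=1, diff=2 [FAIL (|-1-1|=2 > 1)], height=2
  node 27: h_left=-1, h_right=2, diff=3 [FAIL (|-1-2|=3 > 1)], height=3
  node 24: h_left=0, h_right=3, diff=3 [FAIL (|0-3|=3 > 1)], height=4
  node 19: h_left=2, h_right=4, diff=2 [FAIL (|2-4|=2 > 1)], height=5
Node 8 violates the condition: |-1 - 1| = 2 > 1.
Result: Not balanced


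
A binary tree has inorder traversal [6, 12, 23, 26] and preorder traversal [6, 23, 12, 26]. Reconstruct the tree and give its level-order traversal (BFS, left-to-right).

Inorder:  [6, 12, 23, 26]
Preorder: [6, 23, 12, 26]
Algorithm: preorder visits root first, so consume preorder in order;
for each root, split the current inorder slice at that value into
left-subtree inorder and right-subtree inorder, then recurse.
Recursive splits:
  root=6; inorder splits into left=[], right=[12, 23, 26]
  root=23; inorder splits into left=[12], right=[26]
  root=12; inorder splits into left=[], right=[]
  root=26; inorder splits into left=[], right=[]
Reconstructed level-order: [6, 23, 12, 26]


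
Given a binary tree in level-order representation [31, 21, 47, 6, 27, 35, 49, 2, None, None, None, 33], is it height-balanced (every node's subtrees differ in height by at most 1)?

Tree (level-order array): [31, 21, 47, 6, 27, 35, 49, 2, None, None, None, 33]
Definition: a tree is height-balanced if, at every node, |h(left) - h(right)| <= 1 (empty subtree has height -1).
Bottom-up per-node check:
  node 2: h_left=-1, h_right=-1, diff=0 [OK], height=0
  node 6: h_left=0, h_right=-1, diff=1 [OK], height=1
  node 27: h_left=-1, h_right=-1, diff=0 [OK], height=0
  node 21: h_left=1, h_right=0, diff=1 [OK], height=2
  node 33: h_left=-1, h_right=-1, diff=0 [OK], height=0
  node 35: h_left=0, h_right=-1, diff=1 [OK], height=1
  node 49: h_left=-1, h_right=-1, diff=0 [OK], height=0
  node 47: h_left=1, h_right=0, diff=1 [OK], height=2
  node 31: h_left=2, h_right=2, diff=0 [OK], height=3
All nodes satisfy the balance condition.
Result: Balanced


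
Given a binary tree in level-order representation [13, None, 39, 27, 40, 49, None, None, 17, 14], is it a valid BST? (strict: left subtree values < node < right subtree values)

Level-order array: [13, None, 39, 27, 40, 49, None, None, 17, 14]
Validate using subtree bounds (lo, hi): at each node, require lo < value < hi,
then recurse left with hi=value and right with lo=value.
Preorder trace (stopping at first violation):
  at node 13 with bounds (-inf, +inf): OK
  at node 39 with bounds (13, +inf): OK
  at node 27 with bounds (13, 39): OK
  at node 49 with bounds (13, 27): VIOLATION
Node 49 violates its bound: not (13 < 49 < 27).
Result: Not a valid BST


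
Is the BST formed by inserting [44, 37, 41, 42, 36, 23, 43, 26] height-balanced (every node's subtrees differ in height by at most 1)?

Tree (level-order array): [44, 37, None, 36, 41, 23, None, None, 42, None, 26, None, 43]
Definition: a tree is height-balanced if, at every node, |h(left) - h(right)| <= 1 (empty subtree has height -1).
Bottom-up per-node check:
  node 26: h_left=-1, h_right=-1, diff=0 [OK], height=0
  node 23: h_left=-1, h_right=0, diff=1 [OK], height=1
  node 36: h_left=1, h_right=-1, diff=2 [FAIL (|1--1|=2 > 1)], height=2
  node 43: h_left=-1, h_right=-1, diff=0 [OK], height=0
  node 42: h_left=-1, h_right=0, diff=1 [OK], height=1
  node 41: h_left=-1, h_right=1, diff=2 [FAIL (|-1-1|=2 > 1)], height=2
  node 37: h_left=2, h_right=2, diff=0 [OK], height=3
  node 44: h_left=3, h_right=-1, diff=4 [FAIL (|3--1|=4 > 1)], height=4
Node 36 violates the condition: |1 - -1| = 2 > 1.
Result: Not balanced


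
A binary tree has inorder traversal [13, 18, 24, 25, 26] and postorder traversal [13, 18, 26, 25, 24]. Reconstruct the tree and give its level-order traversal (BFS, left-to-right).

Inorder:   [13, 18, 24, 25, 26]
Postorder: [13, 18, 26, 25, 24]
Algorithm: postorder visits root last, so walk postorder right-to-left;
each value is the root of the current inorder slice — split it at that
value, recurse on the right subtree first, then the left.
Recursive splits:
  root=24; inorder splits into left=[13, 18], right=[25, 26]
  root=25; inorder splits into left=[], right=[26]
  root=26; inorder splits into left=[], right=[]
  root=18; inorder splits into left=[13], right=[]
  root=13; inorder splits into left=[], right=[]
Reconstructed level-order: [24, 18, 25, 13, 26]


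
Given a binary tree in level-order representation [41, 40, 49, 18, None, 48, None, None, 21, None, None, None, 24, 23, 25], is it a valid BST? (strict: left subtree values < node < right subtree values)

Level-order array: [41, 40, 49, 18, None, 48, None, None, 21, None, None, None, 24, 23, 25]
Validate using subtree bounds (lo, hi): at each node, require lo < value < hi,
then recurse left with hi=value and right with lo=value.
Preorder trace (stopping at first violation):
  at node 41 with bounds (-inf, +inf): OK
  at node 40 with bounds (-inf, 41): OK
  at node 18 with bounds (-inf, 40): OK
  at node 21 with bounds (18, 40): OK
  at node 24 with bounds (21, 40): OK
  at node 23 with bounds (21, 24): OK
  at node 25 with bounds (24, 40): OK
  at node 49 with bounds (41, +inf): OK
  at node 48 with bounds (41, 49): OK
No violation found at any node.
Result: Valid BST


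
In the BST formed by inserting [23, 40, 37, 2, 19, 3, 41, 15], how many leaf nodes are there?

Tree built from: [23, 40, 37, 2, 19, 3, 41, 15]
Tree (level-order array): [23, 2, 40, None, 19, 37, 41, 3, None, None, None, None, None, None, 15]
Rule: A leaf has 0 children.
Per-node child counts:
  node 23: 2 child(ren)
  node 2: 1 child(ren)
  node 19: 1 child(ren)
  node 3: 1 child(ren)
  node 15: 0 child(ren)
  node 40: 2 child(ren)
  node 37: 0 child(ren)
  node 41: 0 child(ren)
Matching nodes: [15, 37, 41]
Count of leaf nodes: 3


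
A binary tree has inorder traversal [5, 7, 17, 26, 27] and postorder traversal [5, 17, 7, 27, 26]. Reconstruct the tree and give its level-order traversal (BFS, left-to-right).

Inorder:   [5, 7, 17, 26, 27]
Postorder: [5, 17, 7, 27, 26]
Algorithm: postorder visits root last, so walk postorder right-to-left;
each value is the root of the current inorder slice — split it at that
value, recurse on the right subtree first, then the left.
Recursive splits:
  root=26; inorder splits into left=[5, 7, 17], right=[27]
  root=27; inorder splits into left=[], right=[]
  root=7; inorder splits into left=[5], right=[17]
  root=17; inorder splits into left=[], right=[]
  root=5; inorder splits into left=[], right=[]
Reconstructed level-order: [26, 7, 27, 5, 17]


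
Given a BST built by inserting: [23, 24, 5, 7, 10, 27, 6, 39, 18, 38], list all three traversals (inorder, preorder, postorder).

Tree insertion order: [23, 24, 5, 7, 10, 27, 6, 39, 18, 38]
Tree (level-order array): [23, 5, 24, None, 7, None, 27, 6, 10, None, 39, None, None, None, 18, 38]
Inorder (L, root, R): [5, 6, 7, 10, 18, 23, 24, 27, 38, 39]
Preorder (root, L, R): [23, 5, 7, 6, 10, 18, 24, 27, 39, 38]
Postorder (L, R, root): [6, 18, 10, 7, 5, 38, 39, 27, 24, 23]


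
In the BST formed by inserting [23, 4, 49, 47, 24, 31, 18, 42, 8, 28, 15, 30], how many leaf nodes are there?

Tree built from: [23, 4, 49, 47, 24, 31, 18, 42, 8, 28, 15, 30]
Tree (level-order array): [23, 4, 49, None, 18, 47, None, 8, None, 24, None, None, 15, None, 31, None, None, 28, 42, None, 30]
Rule: A leaf has 0 children.
Per-node child counts:
  node 23: 2 child(ren)
  node 4: 1 child(ren)
  node 18: 1 child(ren)
  node 8: 1 child(ren)
  node 15: 0 child(ren)
  node 49: 1 child(ren)
  node 47: 1 child(ren)
  node 24: 1 child(ren)
  node 31: 2 child(ren)
  node 28: 1 child(ren)
  node 30: 0 child(ren)
  node 42: 0 child(ren)
Matching nodes: [15, 30, 42]
Count of leaf nodes: 3


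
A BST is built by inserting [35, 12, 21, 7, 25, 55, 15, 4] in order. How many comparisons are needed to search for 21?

Search path for 21: 35 -> 12 -> 21
Found: True
Comparisons: 3


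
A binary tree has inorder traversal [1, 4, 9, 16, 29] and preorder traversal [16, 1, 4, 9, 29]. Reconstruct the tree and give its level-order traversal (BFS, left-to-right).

Inorder:  [1, 4, 9, 16, 29]
Preorder: [16, 1, 4, 9, 29]
Algorithm: preorder visits root first, so consume preorder in order;
for each root, split the current inorder slice at that value into
left-subtree inorder and right-subtree inorder, then recurse.
Recursive splits:
  root=16; inorder splits into left=[1, 4, 9], right=[29]
  root=1; inorder splits into left=[], right=[4, 9]
  root=4; inorder splits into left=[], right=[9]
  root=9; inorder splits into left=[], right=[]
  root=29; inorder splits into left=[], right=[]
Reconstructed level-order: [16, 1, 29, 4, 9]


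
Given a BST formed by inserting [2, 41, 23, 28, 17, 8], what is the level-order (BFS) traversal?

Tree insertion order: [2, 41, 23, 28, 17, 8]
Tree (level-order array): [2, None, 41, 23, None, 17, 28, 8]
BFS from the root, enqueuing left then right child of each popped node:
  queue [2] -> pop 2, enqueue [41], visited so far: [2]
  queue [41] -> pop 41, enqueue [23], visited so far: [2, 41]
  queue [23] -> pop 23, enqueue [17, 28], visited so far: [2, 41, 23]
  queue [17, 28] -> pop 17, enqueue [8], visited so far: [2, 41, 23, 17]
  queue [28, 8] -> pop 28, enqueue [none], visited so far: [2, 41, 23, 17, 28]
  queue [8] -> pop 8, enqueue [none], visited so far: [2, 41, 23, 17, 28, 8]
Result: [2, 41, 23, 17, 28, 8]


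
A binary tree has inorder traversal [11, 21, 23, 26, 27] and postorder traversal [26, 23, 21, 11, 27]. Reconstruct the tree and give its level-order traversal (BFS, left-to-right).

Inorder:   [11, 21, 23, 26, 27]
Postorder: [26, 23, 21, 11, 27]
Algorithm: postorder visits root last, so walk postorder right-to-left;
each value is the root of the current inorder slice — split it at that
value, recurse on the right subtree first, then the left.
Recursive splits:
  root=27; inorder splits into left=[11, 21, 23, 26], right=[]
  root=11; inorder splits into left=[], right=[21, 23, 26]
  root=21; inorder splits into left=[], right=[23, 26]
  root=23; inorder splits into left=[], right=[26]
  root=26; inorder splits into left=[], right=[]
Reconstructed level-order: [27, 11, 21, 23, 26]


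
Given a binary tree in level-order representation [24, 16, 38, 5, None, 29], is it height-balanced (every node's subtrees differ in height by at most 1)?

Tree (level-order array): [24, 16, 38, 5, None, 29]
Definition: a tree is height-balanced if, at every node, |h(left) - h(right)| <= 1 (empty subtree has height -1).
Bottom-up per-node check:
  node 5: h_left=-1, h_right=-1, diff=0 [OK], height=0
  node 16: h_left=0, h_right=-1, diff=1 [OK], height=1
  node 29: h_left=-1, h_right=-1, diff=0 [OK], height=0
  node 38: h_left=0, h_right=-1, diff=1 [OK], height=1
  node 24: h_left=1, h_right=1, diff=0 [OK], height=2
All nodes satisfy the balance condition.
Result: Balanced


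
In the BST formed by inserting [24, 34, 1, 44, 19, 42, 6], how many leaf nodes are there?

Tree built from: [24, 34, 1, 44, 19, 42, 6]
Tree (level-order array): [24, 1, 34, None, 19, None, 44, 6, None, 42]
Rule: A leaf has 0 children.
Per-node child counts:
  node 24: 2 child(ren)
  node 1: 1 child(ren)
  node 19: 1 child(ren)
  node 6: 0 child(ren)
  node 34: 1 child(ren)
  node 44: 1 child(ren)
  node 42: 0 child(ren)
Matching nodes: [6, 42]
Count of leaf nodes: 2


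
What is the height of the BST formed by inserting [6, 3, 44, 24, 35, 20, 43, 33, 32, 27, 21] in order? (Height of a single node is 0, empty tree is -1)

Insertion order: [6, 3, 44, 24, 35, 20, 43, 33, 32, 27, 21]
Tree (level-order array): [6, 3, 44, None, None, 24, None, 20, 35, None, 21, 33, 43, None, None, 32, None, None, None, 27]
Compute height bottom-up (empty subtree = -1):
  height(3) = 1 + max(-1, -1) = 0
  height(21) = 1 + max(-1, -1) = 0
  height(20) = 1 + max(-1, 0) = 1
  height(27) = 1 + max(-1, -1) = 0
  height(32) = 1 + max(0, -1) = 1
  height(33) = 1 + max(1, -1) = 2
  height(43) = 1 + max(-1, -1) = 0
  height(35) = 1 + max(2, 0) = 3
  height(24) = 1 + max(1, 3) = 4
  height(44) = 1 + max(4, -1) = 5
  height(6) = 1 + max(0, 5) = 6
Height = 6


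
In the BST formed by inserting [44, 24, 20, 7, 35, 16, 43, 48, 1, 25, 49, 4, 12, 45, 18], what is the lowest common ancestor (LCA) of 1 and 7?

Tree insertion order: [44, 24, 20, 7, 35, 16, 43, 48, 1, 25, 49, 4, 12, 45, 18]
Tree (level-order array): [44, 24, 48, 20, 35, 45, 49, 7, None, 25, 43, None, None, None, None, 1, 16, None, None, None, None, None, 4, 12, 18]
In a BST, the LCA of p=1, q=7 is the first node v on the
root-to-leaf path with p <= v <= q (go left if both < v, right if both > v).
Walk from root:
  at 44: both 1 and 7 < 44, go left
  at 24: both 1 and 7 < 24, go left
  at 20: both 1 and 7 < 20, go left
  at 7: 1 <= 7 <= 7, this is the LCA
LCA = 7


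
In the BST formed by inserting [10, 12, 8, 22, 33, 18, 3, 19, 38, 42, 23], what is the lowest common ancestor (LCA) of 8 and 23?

Tree insertion order: [10, 12, 8, 22, 33, 18, 3, 19, 38, 42, 23]
Tree (level-order array): [10, 8, 12, 3, None, None, 22, None, None, 18, 33, None, 19, 23, 38, None, None, None, None, None, 42]
In a BST, the LCA of p=8, q=23 is the first node v on the
root-to-leaf path with p <= v <= q (go left if both < v, right if both > v).
Walk from root:
  at 10: 8 <= 10 <= 23, this is the LCA
LCA = 10


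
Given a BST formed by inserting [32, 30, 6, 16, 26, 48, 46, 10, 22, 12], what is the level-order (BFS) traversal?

Tree insertion order: [32, 30, 6, 16, 26, 48, 46, 10, 22, 12]
Tree (level-order array): [32, 30, 48, 6, None, 46, None, None, 16, None, None, 10, 26, None, 12, 22]
BFS from the root, enqueuing left then right child of each popped node:
  queue [32] -> pop 32, enqueue [30, 48], visited so far: [32]
  queue [30, 48] -> pop 30, enqueue [6], visited so far: [32, 30]
  queue [48, 6] -> pop 48, enqueue [46], visited so far: [32, 30, 48]
  queue [6, 46] -> pop 6, enqueue [16], visited so far: [32, 30, 48, 6]
  queue [46, 16] -> pop 46, enqueue [none], visited so far: [32, 30, 48, 6, 46]
  queue [16] -> pop 16, enqueue [10, 26], visited so far: [32, 30, 48, 6, 46, 16]
  queue [10, 26] -> pop 10, enqueue [12], visited so far: [32, 30, 48, 6, 46, 16, 10]
  queue [26, 12] -> pop 26, enqueue [22], visited so far: [32, 30, 48, 6, 46, 16, 10, 26]
  queue [12, 22] -> pop 12, enqueue [none], visited so far: [32, 30, 48, 6, 46, 16, 10, 26, 12]
  queue [22] -> pop 22, enqueue [none], visited so far: [32, 30, 48, 6, 46, 16, 10, 26, 12, 22]
Result: [32, 30, 48, 6, 46, 16, 10, 26, 12, 22]


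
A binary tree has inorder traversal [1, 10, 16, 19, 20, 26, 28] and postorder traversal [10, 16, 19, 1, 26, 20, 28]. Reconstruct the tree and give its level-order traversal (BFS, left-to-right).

Inorder:   [1, 10, 16, 19, 20, 26, 28]
Postorder: [10, 16, 19, 1, 26, 20, 28]
Algorithm: postorder visits root last, so walk postorder right-to-left;
each value is the root of the current inorder slice — split it at that
value, recurse on the right subtree first, then the left.
Recursive splits:
  root=28; inorder splits into left=[1, 10, 16, 19, 20, 26], right=[]
  root=20; inorder splits into left=[1, 10, 16, 19], right=[26]
  root=26; inorder splits into left=[], right=[]
  root=1; inorder splits into left=[], right=[10, 16, 19]
  root=19; inorder splits into left=[10, 16], right=[]
  root=16; inorder splits into left=[10], right=[]
  root=10; inorder splits into left=[], right=[]
Reconstructed level-order: [28, 20, 1, 26, 19, 16, 10]


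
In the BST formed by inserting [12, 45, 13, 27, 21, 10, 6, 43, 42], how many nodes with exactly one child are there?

Tree built from: [12, 45, 13, 27, 21, 10, 6, 43, 42]
Tree (level-order array): [12, 10, 45, 6, None, 13, None, None, None, None, 27, 21, 43, None, None, 42]
Rule: These are nodes with exactly 1 non-null child.
Per-node child counts:
  node 12: 2 child(ren)
  node 10: 1 child(ren)
  node 6: 0 child(ren)
  node 45: 1 child(ren)
  node 13: 1 child(ren)
  node 27: 2 child(ren)
  node 21: 0 child(ren)
  node 43: 1 child(ren)
  node 42: 0 child(ren)
Matching nodes: [10, 45, 13, 43]
Count of nodes with exactly one child: 4


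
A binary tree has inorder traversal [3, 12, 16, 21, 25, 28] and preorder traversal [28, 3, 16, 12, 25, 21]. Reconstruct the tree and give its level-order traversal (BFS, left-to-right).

Inorder:  [3, 12, 16, 21, 25, 28]
Preorder: [28, 3, 16, 12, 25, 21]
Algorithm: preorder visits root first, so consume preorder in order;
for each root, split the current inorder slice at that value into
left-subtree inorder and right-subtree inorder, then recurse.
Recursive splits:
  root=28; inorder splits into left=[3, 12, 16, 21, 25], right=[]
  root=3; inorder splits into left=[], right=[12, 16, 21, 25]
  root=16; inorder splits into left=[12], right=[21, 25]
  root=12; inorder splits into left=[], right=[]
  root=25; inorder splits into left=[21], right=[]
  root=21; inorder splits into left=[], right=[]
Reconstructed level-order: [28, 3, 16, 12, 25, 21]


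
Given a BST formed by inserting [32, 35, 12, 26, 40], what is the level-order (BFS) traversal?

Tree insertion order: [32, 35, 12, 26, 40]
Tree (level-order array): [32, 12, 35, None, 26, None, 40]
BFS from the root, enqueuing left then right child of each popped node:
  queue [32] -> pop 32, enqueue [12, 35], visited so far: [32]
  queue [12, 35] -> pop 12, enqueue [26], visited so far: [32, 12]
  queue [35, 26] -> pop 35, enqueue [40], visited so far: [32, 12, 35]
  queue [26, 40] -> pop 26, enqueue [none], visited so far: [32, 12, 35, 26]
  queue [40] -> pop 40, enqueue [none], visited so far: [32, 12, 35, 26, 40]
Result: [32, 12, 35, 26, 40]


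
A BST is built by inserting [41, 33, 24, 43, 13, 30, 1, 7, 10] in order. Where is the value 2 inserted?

Starting tree (level order): [41, 33, 43, 24, None, None, None, 13, 30, 1, None, None, None, None, 7, None, 10]
Insertion path: 41 -> 33 -> 24 -> 13 -> 1 -> 7
Result: insert 2 as left child of 7
Final tree (level order): [41, 33, 43, 24, None, None, None, 13, 30, 1, None, None, None, None, 7, 2, 10]


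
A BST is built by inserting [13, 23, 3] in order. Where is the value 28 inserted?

Starting tree (level order): [13, 3, 23]
Insertion path: 13 -> 23
Result: insert 28 as right child of 23
Final tree (level order): [13, 3, 23, None, None, None, 28]


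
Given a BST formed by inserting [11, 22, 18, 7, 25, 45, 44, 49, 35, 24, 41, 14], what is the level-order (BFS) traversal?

Tree insertion order: [11, 22, 18, 7, 25, 45, 44, 49, 35, 24, 41, 14]
Tree (level-order array): [11, 7, 22, None, None, 18, 25, 14, None, 24, 45, None, None, None, None, 44, 49, 35, None, None, None, None, 41]
BFS from the root, enqueuing left then right child of each popped node:
  queue [11] -> pop 11, enqueue [7, 22], visited so far: [11]
  queue [7, 22] -> pop 7, enqueue [none], visited so far: [11, 7]
  queue [22] -> pop 22, enqueue [18, 25], visited so far: [11, 7, 22]
  queue [18, 25] -> pop 18, enqueue [14], visited so far: [11, 7, 22, 18]
  queue [25, 14] -> pop 25, enqueue [24, 45], visited so far: [11, 7, 22, 18, 25]
  queue [14, 24, 45] -> pop 14, enqueue [none], visited so far: [11, 7, 22, 18, 25, 14]
  queue [24, 45] -> pop 24, enqueue [none], visited so far: [11, 7, 22, 18, 25, 14, 24]
  queue [45] -> pop 45, enqueue [44, 49], visited so far: [11, 7, 22, 18, 25, 14, 24, 45]
  queue [44, 49] -> pop 44, enqueue [35], visited so far: [11, 7, 22, 18, 25, 14, 24, 45, 44]
  queue [49, 35] -> pop 49, enqueue [none], visited so far: [11, 7, 22, 18, 25, 14, 24, 45, 44, 49]
  queue [35] -> pop 35, enqueue [41], visited so far: [11, 7, 22, 18, 25, 14, 24, 45, 44, 49, 35]
  queue [41] -> pop 41, enqueue [none], visited so far: [11, 7, 22, 18, 25, 14, 24, 45, 44, 49, 35, 41]
Result: [11, 7, 22, 18, 25, 14, 24, 45, 44, 49, 35, 41]


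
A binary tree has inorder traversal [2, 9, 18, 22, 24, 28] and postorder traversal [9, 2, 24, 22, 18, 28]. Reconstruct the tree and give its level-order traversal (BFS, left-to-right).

Inorder:   [2, 9, 18, 22, 24, 28]
Postorder: [9, 2, 24, 22, 18, 28]
Algorithm: postorder visits root last, so walk postorder right-to-left;
each value is the root of the current inorder slice — split it at that
value, recurse on the right subtree first, then the left.
Recursive splits:
  root=28; inorder splits into left=[2, 9, 18, 22, 24], right=[]
  root=18; inorder splits into left=[2, 9], right=[22, 24]
  root=22; inorder splits into left=[], right=[24]
  root=24; inorder splits into left=[], right=[]
  root=2; inorder splits into left=[], right=[9]
  root=9; inorder splits into left=[], right=[]
Reconstructed level-order: [28, 18, 2, 22, 9, 24]


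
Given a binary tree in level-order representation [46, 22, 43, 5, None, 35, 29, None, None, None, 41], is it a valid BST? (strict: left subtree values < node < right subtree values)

Level-order array: [46, 22, 43, 5, None, 35, 29, None, None, None, 41]
Validate using subtree bounds (lo, hi): at each node, require lo < value < hi,
then recurse left with hi=value and right with lo=value.
Preorder trace (stopping at first violation):
  at node 46 with bounds (-inf, +inf): OK
  at node 22 with bounds (-inf, 46): OK
  at node 5 with bounds (-inf, 22): OK
  at node 43 with bounds (46, +inf): VIOLATION
Node 43 violates its bound: not (46 < 43 < +inf).
Result: Not a valid BST


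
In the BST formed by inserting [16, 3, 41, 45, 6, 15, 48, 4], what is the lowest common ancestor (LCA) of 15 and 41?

Tree insertion order: [16, 3, 41, 45, 6, 15, 48, 4]
Tree (level-order array): [16, 3, 41, None, 6, None, 45, 4, 15, None, 48]
In a BST, the LCA of p=15, q=41 is the first node v on the
root-to-leaf path with p <= v <= q (go left if both < v, right if both > v).
Walk from root:
  at 16: 15 <= 16 <= 41, this is the LCA
LCA = 16


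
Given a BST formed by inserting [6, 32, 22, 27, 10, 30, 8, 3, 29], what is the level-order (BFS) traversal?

Tree insertion order: [6, 32, 22, 27, 10, 30, 8, 3, 29]
Tree (level-order array): [6, 3, 32, None, None, 22, None, 10, 27, 8, None, None, 30, None, None, 29]
BFS from the root, enqueuing left then right child of each popped node:
  queue [6] -> pop 6, enqueue [3, 32], visited so far: [6]
  queue [3, 32] -> pop 3, enqueue [none], visited so far: [6, 3]
  queue [32] -> pop 32, enqueue [22], visited so far: [6, 3, 32]
  queue [22] -> pop 22, enqueue [10, 27], visited so far: [6, 3, 32, 22]
  queue [10, 27] -> pop 10, enqueue [8], visited so far: [6, 3, 32, 22, 10]
  queue [27, 8] -> pop 27, enqueue [30], visited so far: [6, 3, 32, 22, 10, 27]
  queue [8, 30] -> pop 8, enqueue [none], visited so far: [6, 3, 32, 22, 10, 27, 8]
  queue [30] -> pop 30, enqueue [29], visited so far: [6, 3, 32, 22, 10, 27, 8, 30]
  queue [29] -> pop 29, enqueue [none], visited so far: [6, 3, 32, 22, 10, 27, 8, 30, 29]
Result: [6, 3, 32, 22, 10, 27, 8, 30, 29]


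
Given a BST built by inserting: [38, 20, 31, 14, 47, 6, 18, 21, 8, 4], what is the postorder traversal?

Tree insertion order: [38, 20, 31, 14, 47, 6, 18, 21, 8, 4]
Tree (level-order array): [38, 20, 47, 14, 31, None, None, 6, 18, 21, None, 4, 8]
Postorder traversal: [4, 8, 6, 18, 14, 21, 31, 20, 47, 38]


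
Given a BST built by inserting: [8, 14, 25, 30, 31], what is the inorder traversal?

Tree insertion order: [8, 14, 25, 30, 31]
Tree (level-order array): [8, None, 14, None, 25, None, 30, None, 31]
Inorder traversal: [8, 14, 25, 30, 31]


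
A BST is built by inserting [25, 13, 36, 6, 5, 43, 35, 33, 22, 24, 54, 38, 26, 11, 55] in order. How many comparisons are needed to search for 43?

Search path for 43: 25 -> 36 -> 43
Found: True
Comparisons: 3


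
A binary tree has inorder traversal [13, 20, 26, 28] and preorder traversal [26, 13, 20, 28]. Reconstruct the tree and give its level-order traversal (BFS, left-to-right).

Inorder:  [13, 20, 26, 28]
Preorder: [26, 13, 20, 28]
Algorithm: preorder visits root first, so consume preorder in order;
for each root, split the current inorder slice at that value into
left-subtree inorder and right-subtree inorder, then recurse.
Recursive splits:
  root=26; inorder splits into left=[13, 20], right=[28]
  root=13; inorder splits into left=[], right=[20]
  root=20; inorder splits into left=[], right=[]
  root=28; inorder splits into left=[], right=[]
Reconstructed level-order: [26, 13, 28, 20]


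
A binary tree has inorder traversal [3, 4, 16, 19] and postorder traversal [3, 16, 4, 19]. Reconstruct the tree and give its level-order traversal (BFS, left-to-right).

Inorder:   [3, 4, 16, 19]
Postorder: [3, 16, 4, 19]
Algorithm: postorder visits root last, so walk postorder right-to-left;
each value is the root of the current inorder slice — split it at that
value, recurse on the right subtree first, then the left.
Recursive splits:
  root=19; inorder splits into left=[3, 4, 16], right=[]
  root=4; inorder splits into left=[3], right=[16]
  root=16; inorder splits into left=[], right=[]
  root=3; inorder splits into left=[], right=[]
Reconstructed level-order: [19, 4, 3, 16]


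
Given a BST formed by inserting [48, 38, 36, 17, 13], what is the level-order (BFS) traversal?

Tree insertion order: [48, 38, 36, 17, 13]
Tree (level-order array): [48, 38, None, 36, None, 17, None, 13]
BFS from the root, enqueuing left then right child of each popped node:
  queue [48] -> pop 48, enqueue [38], visited so far: [48]
  queue [38] -> pop 38, enqueue [36], visited so far: [48, 38]
  queue [36] -> pop 36, enqueue [17], visited so far: [48, 38, 36]
  queue [17] -> pop 17, enqueue [13], visited so far: [48, 38, 36, 17]
  queue [13] -> pop 13, enqueue [none], visited so far: [48, 38, 36, 17, 13]
Result: [48, 38, 36, 17, 13]


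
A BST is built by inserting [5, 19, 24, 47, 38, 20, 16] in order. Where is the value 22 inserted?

Starting tree (level order): [5, None, 19, 16, 24, None, None, 20, 47, None, None, 38]
Insertion path: 5 -> 19 -> 24 -> 20
Result: insert 22 as right child of 20
Final tree (level order): [5, None, 19, 16, 24, None, None, 20, 47, None, 22, 38]


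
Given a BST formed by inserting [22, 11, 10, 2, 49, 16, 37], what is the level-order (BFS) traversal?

Tree insertion order: [22, 11, 10, 2, 49, 16, 37]
Tree (level-order array): [22, 11, 49, 10, 16, 37, None, 2]
BFS from the root, enqueuing left then right child of each popped node:
  queue [22] -> pop 22, enqueue [11, 49], visited so far: [22]
  queue [11, 49] -> pop 11, enqueue [10, 16], visited so far: [22, 11]
  queue [49, 10, 16] -> pop 49, enqueue [37], visited so far: [22, 11, 49]
  queue [10, 16, 37] -> pop 10, enqueue [2], visited so far: [22, 11, 49, 10]
  queue [16, 37, 2] -> pop 16, enqueue [none], visited so far: [22, 11, 49, 10, 16]
  queue [37, 2] -> pop 37, enqueue [none], visited so far: [22, 11, 49, 10, 16, 37]
  queue [2] -> pop 2, enqueue [none], visited so far: [22, 11, 49, 10, 16, 37, 2]
Result: [22, 11, 49, 10, 16, 37, 2]


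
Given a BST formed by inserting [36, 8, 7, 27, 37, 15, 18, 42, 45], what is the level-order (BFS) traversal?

Tree insertion order: [36, 8, 7, 27, 37, 15, 18, 42, 45]
Tree (level-order array): [36, 8, 37, 7, 27, None, 42, None, None, 15, None, None, 45, None, 18]
BFS from the root, enqueuing left then right child of each popped node:
  queue [36] -> pop 36, enqueue [8, 37], visited so far: [36]
  queue [8, 37] -> pop 8, enqueue [7, 27], visited so far: [36, 8]
  queue [37, 7, 27] -> pop 37, enqueue [42], visited so far: [36, 8, 37]
  queue [7, 27, 42] -> pop 7, enqueue [none], visited so far: [36, 8, 37, 7]
  queue [27, 42] -> pop 27, enqueue [15], visited so far: [36, 8, 37, 7, 27]
  queue [42, 15] -> pop 42, enqueue [45], visited so far: [36, 8, 37, 7, 27, 42]
  queue [15, 45] -> pop 15, enqueue [18], visited so far: [36, 8, 37, 7, 27, 42, 15]
  queue [45, 18] -> pop 45, enqueue [none], visited so far: [36, 8, 37, 7, 27, 42, 15, 45]
  queue [18] -> pop 18, enqueue [none], visited so far: [36, 8, 37, 7, 27, 42, 15, 45, 18]
Result: [36, 8, 37, 7, 27, 42, 15, 45, 18]


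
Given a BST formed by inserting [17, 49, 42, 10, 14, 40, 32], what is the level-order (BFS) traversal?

Tree insertion order: [17, 49, 42, 10, 14, 40, 32]
Tree (level-order array): [17, 10, 49, None, 14, 42, None, None, None, 40, None, 32]
BFS from the root, enqueuing left then right child of each popped node:
  queue [17] -> pop 17, enqueue [10, 49], visited so far: [17]
  queue [10, 49] -> pop 10, enqueue [14], visited so far: [17, 10]
  queue [49, 14] -> pop 49, enqueue [42], visited so far: [17, 10, 49]
  queue [14, 42] -> pop 14, enqueue [none], visited so far: [17, 10, 49, 14]
  queue [42] -> pop 42, enqueue [40], visited so far: [17, 10, 49, 14, 42]
  queue [40] -> pop 40, enqueue [32], visited so far: [17, 10, 49, 14, 42, 40]
  queue [32] -> pop 32, enqueue [none], visited so far: [17, 10, 49, 14, 42, 40, 32]
Result: [17, 10, 49, 14, 42, 40, 32]


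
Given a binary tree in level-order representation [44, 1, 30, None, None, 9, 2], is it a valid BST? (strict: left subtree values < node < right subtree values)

Level-order array: [44, 1, 30, None, None, 9, 2]
Validate using subtree bounds (lo, hi): at each node, require lo < value < hi,
then recurse left with hi=value and right with lo=value.
Preorder trace (stopping at first violation):
  at node 44 with bounds (-inf, +inf): OK
  at node 1 with bounds (-inf, 44): OK
  at node 30 with bounds (44, +inf): VIOLATION
Node 30 violates its bound: not (44 < 30 < +inf).
Result: Not a valid BST


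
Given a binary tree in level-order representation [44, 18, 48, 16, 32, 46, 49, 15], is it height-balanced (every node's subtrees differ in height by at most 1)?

Tree (level-order array): [44, 18, 48, 16, 32, 46, 49, 15]
Definition: a tree is height-balanced if, at every node, |h(left) - h(right)| <= 1 (empty subtree has height -1).
Bottom-up per-node check:
  node 15: h_left=-1, h_right=-1, diff=0 [OK], height=0
  node 16: h_left=0, h_right=-1, diff=1 [OK], height=1
  node 32: h_left=-1, h_right=-1, diff=0 [OK], height=0
  node 18: h_left=1, h_right=0, diff=1 [OK], height=2
  node 46: h_left=-1, h_right=-1, diff=0 [OK], height=0
  node 49: h_left=-1, h_right=-1, diff=0 [OK], height=0
  node 48: h_left=0, h_right=0, diff=0 [OK], height=1
  node 44: h_left=2, h_right=1, diff=1 [OK], height=3
All nodes satisfy the balance condition.
Result: Balanced


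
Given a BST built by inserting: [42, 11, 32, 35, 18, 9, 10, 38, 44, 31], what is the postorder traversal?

Tree insertion order: [42, 11, 32, 35, 18, 9, 10, 38, 44, 31]
Tree (level-order array): [42, 11, 44, 9, 32, None, None, None, 10, 18, 35, None, None, None, 31, None, 38]
Postorder traversal: [10, 9, 31, 18, 38, 35, 32, 11, 44, 42]


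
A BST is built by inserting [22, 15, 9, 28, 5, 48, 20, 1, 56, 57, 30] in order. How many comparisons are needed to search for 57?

Search path for 57: 22 -> 28 -> 48 -> 56 -> 57
Found: True
Comparisons: 5


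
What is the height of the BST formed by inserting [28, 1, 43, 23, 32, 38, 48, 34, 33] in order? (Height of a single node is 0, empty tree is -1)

Insertion order: [28, 1, 43, 23, 32, 38, 48, 34, 33]
Tree (level-order array): [28, 1, 43, None, 23, 32, 48, None, None, None, 38, None, None, 34, None, 33]
Compute height bottom-up (empty subtree = -1):
  height(23) = 1 + max(-1, -1) = 0
  height(1) = 1 + max(-1, 0) = 1
  height(33) = 1 + max(-1, -1) = 0
  height(34) = 1 + max(0, -1) = 1
  height(38) = 1 + max(1, -1) = 2
  height(32) = 1 + max(-1, 2) = 3
  height(48) = 1 + max(-1, -1) = 0
  height(43) = 1 + max(3, 0) = 4
  height(28) = 1 + max(1, 4) = 5
Height = 5


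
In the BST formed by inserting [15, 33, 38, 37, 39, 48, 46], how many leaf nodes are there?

Tree built from: [15, 33, 38, 37, 39, 48, 46]
Tree (level-order array): [15, None, 33, None, 38, 37, 39, None, None, None, 48, 46]
Rule: A leaf has 0 children.
Per-node child counts:
  node 15: 1 child(ren)
  node 33: 1 child(ren)
  node 38: 2 child(ren)
  node 37: 0 child(ren)
  node 39: 1 child(ren)
  node 48: 1 child(ren)
  node 46: 0 child(ren)
Matching nodes: [37, 46]
Count of leaf nodes: 2


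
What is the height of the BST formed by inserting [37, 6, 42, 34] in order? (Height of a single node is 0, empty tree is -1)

Insertion order: [37, 6, 42, 34]
Tree (level-order array): [37, 6, 42, None, 34]
Compute height bottom-up (empty subtree = -1):
  height(34) = 1 + max(-1, -1) = 0
  height(6) = 1 + max(-1, 0) = 1
  height(42) = 1 + max(-1, -1) = 0
  height(37) = 1 + max(1, 0) = 2
Height = 2


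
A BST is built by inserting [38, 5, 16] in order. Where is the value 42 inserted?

Starting tree (level order): [38, 5, None, None, 16]
Insertion path: 38
Result: insert 42 as right child of 38
Final tree (level order): [38, 5, 42, None, 16]


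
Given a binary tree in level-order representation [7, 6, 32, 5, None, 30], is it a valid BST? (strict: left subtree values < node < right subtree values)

Level-order array: [7, 6, 32, 5, None, 30]
Validate using subtree bounds (lo, hi): at each node, require lo < value < hi,
then recurse left with hi=value and right with lo=value.
Preorder trace (stopping at first violation):
  at node 7 with bounds (-inf, +inf): OK
  at node 6 with bounds (-inf, 7): OK
  at node 5 with bounds (-inf, 6): OK
  at node 32 with bounds (7, +inf): OK
  at node 30 with bounds (7, 32): OK
No violation found at any node.
Result: Valid BST


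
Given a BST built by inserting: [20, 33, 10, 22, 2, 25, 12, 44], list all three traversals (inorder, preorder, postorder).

Tree insertion order: [20, 33, 10, 22, 2, 25, 12, 44]
Tree (level-order array): [20, 10, 33, 2, 12, 22, 44, None, None, None, None, None, 25]
Inorder (L, root, R): [2, 10, 12, 20, 22, 25, 33, 44]
Preorder (root, L, R): [20, 10, 2, 12, 33, 22, 25, 44]
Postorder (L, R, root): [2, 12, 10, 25, 22, 44, 33, 20]


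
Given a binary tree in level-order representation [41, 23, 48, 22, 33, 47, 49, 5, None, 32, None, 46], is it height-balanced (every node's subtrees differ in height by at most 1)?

Tree (level-order array): [41, 23, 48, 22, 33, 47, 49, 5, None, 32, None, 46]
Definition: a tree is height-balanced if, at every node, |h(left) - h(right)| <= 1 (empty subtree has height -1).
Bottom-up per-node check:
  node 5: h_left=-1, h_right=-1, diff=0 [OK], height=0
  node 22: h_left=0, h_right=-1, diff=1 [OK], height=1
  node 32: h_left=-1, h_right=-1, diff=0 [OK], height=0
  node 33: h_left=0, h_right=-1, diff=1 [OK], height=1
  node 23: h_left=1, h_right=1, diff=0 [OK], height=2
  node 46: h_left=-1, h_right=-1, diff=0 [OK], height=0
  node 47: h_left=0, h_right=-1, diff=1 [OK], height=1
  node 49: h_left=-1, h_right=-1, diff=0 [OK], height=0
  node 48: h_left=1, h_right=0, diff=1 [OK], height=2
  node 41: h_left=2, h_right=2, diff=0 [OK], height=3
All nodes satisfy the balance condition.
Result: Balanced


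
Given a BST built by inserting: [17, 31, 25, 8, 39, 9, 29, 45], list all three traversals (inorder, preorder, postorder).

Tree insertion order: [17, 31, 25, 8, 39, 9, 29, 45]
Tree (level-order array): [17, 8, 31, None, 9, 25, 39, None, None, None, 29, None, 45]
Inorder (L, root, R): [8, 9, 17, 25, 29, 31, 39, 45]
Preorder (root, L, R): [17, 8, 9, 31, 25, 29, 39, 45]
Postorder (L, R, root): [9, 8, 29, 25, 45, 39, 31, 17]


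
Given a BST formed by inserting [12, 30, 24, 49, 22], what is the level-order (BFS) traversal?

Tree insertion order: [12, 30, 24, 49, 22]
Tree (level-order array): [12, None, 30, 24, 49, 22]
BFS from the root, enqueuing left then right child of each popped node:
  queue [12] -> pop 12, enqueue [30], visited so far: [12]
  queue [30] -> pop 30, enqueue [24, 49], visited so far: [12, 30]
  queue [24, 49] -> pop 24, enqueue [22], visited so far: [12, 30, 24]
  queue [49, 22] -> pop 49, enqueue [none], visited so far: [12, 30, 24, 49]
  queue [22] -> pop 22, enqueue [none], visited so far: [12, 30, 24, 49, 22]
Result: [12, 30, 24, 49, 22]


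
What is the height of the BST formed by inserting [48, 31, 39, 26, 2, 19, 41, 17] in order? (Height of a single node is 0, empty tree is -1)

Insertion order: [48, 31, 39, 26, 2, 19, 41, 17]
Tree (level-order array): [48, 31, None, 26, 39, 2, None, None, 41, None, 19, None, None, 17]
Compute height bottom-up (empty subtree = -1):
  height(17) = 1 + max(-1, -1) = 0
  height(19) = 1 + max(0, -1) = 1
  height(2) = 1 + max(-1, 1) = 2
  height(26) = 1 + max(2, -1) = 3
  height(41) = 1 + max(-1, -1) = 0
  height(39) = 1 + max(-1, 0) = 1
  height(31) = 1 + max(3, 1) = 4
  height(48) = 1 + max(4, -1) = 5
Height = 5
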